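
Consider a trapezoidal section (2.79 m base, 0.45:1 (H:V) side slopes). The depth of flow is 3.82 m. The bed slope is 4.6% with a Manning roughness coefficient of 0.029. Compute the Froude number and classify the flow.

With bottom width b = 2.79 m and side slope z = 0.45: A = (b + zy)y = (2.79 + 0.45×3.82)×3.82 = 17.22 m²; P = b + 2y√(1+z²) = 2.79 + 2×3.82×1.097 = 11.17 m.
Hydraulic radius R = A/P = 17.22/11.17 = 1.542 m.
V = (1/n) R^(2/3) √S = (1/0.029) × 1.542^(2/3) × √0.046 = 9.873 m/s. Hydraulic depth D_h = A/T = 17.22/6.228 = 2.766 m.
Froude number Fr = V/√(g·D_h) = 9.873/√(9.81×2.766) = 1.9, which is greater than 1, so the flow is supercritical.

supercritical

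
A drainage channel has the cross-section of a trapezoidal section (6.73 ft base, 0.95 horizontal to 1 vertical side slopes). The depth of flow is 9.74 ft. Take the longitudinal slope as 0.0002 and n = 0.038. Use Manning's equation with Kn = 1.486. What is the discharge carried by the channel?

Q = 239 ft³/s

With bottom width b = 6.73 ft and side slope z = 0.95: A = (b + zy)y = (6.73 + 0.95×9.74)×9.74 = 155.7 ft²; P = b + 2y√(1+z²) = 6.73 + 2×9.74×1.379 = 33.6 ft.
Hydraulic radius R = A/P = 155.7/33.6 = 4.633 ft.
Manning's equation: Q = (1.486/n) A R^(2/3) S^(1/2) = (1.486/0.038) × 155.7 × 4.633^(2/3) × 0.0002^(1/2) = 239 ft³/s.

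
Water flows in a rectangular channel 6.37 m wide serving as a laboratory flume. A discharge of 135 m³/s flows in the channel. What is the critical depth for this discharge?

For a rectangular channel, critical depth y_c = (q²/g)^(1/3) where q = Q/b = 135/6.37 = 21.19 m²/s.
So y_c = (21.19²/9.81)^(1/3) = 3.58 m.

y_c = 3.58 m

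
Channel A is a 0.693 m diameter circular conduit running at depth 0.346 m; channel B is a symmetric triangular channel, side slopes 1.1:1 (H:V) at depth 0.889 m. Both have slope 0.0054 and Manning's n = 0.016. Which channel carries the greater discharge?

Channel A: For a circular section of diameter D = 0.693 m at depth y = 0.346 m, the central angle is θ = 2 arccos(1 − 2y/D) = 3.139 rad. Then A = (D²/8)(θ − sin θ) = 0.1882 m² and P = Dθ/2 = 1.088 m. Hydraulic radius R = A/P = 0.1882/1.088 = 0.1731 m. Q_A = (1/0.016)·0.1882·0.1731^(2/3)·√0.0054 = 0.2685 m³/s.
Channel B: For a triangular section with side slope z = 1.1: A = zy² = 1.1×0.889² = 0.8694 m²; P = 2y√(1+z²) = 2×0.889×1.487 = 2.643 m. Hydraulic radius R = A/P = 0.8694/2.643 = 0.3289 m. Q_B = (1/0.016)·0.8694·0.3289^(2/3)·√0.0054 = 1.902 m³/s.
Q_A = 0.2685 m³/s vs Q_B = 1.902 m³/s, so channel B carries more.

channel B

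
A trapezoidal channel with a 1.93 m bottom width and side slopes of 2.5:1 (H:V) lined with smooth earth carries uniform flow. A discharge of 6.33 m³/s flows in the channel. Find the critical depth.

y_c = 0.75 m

At critical depth, Q² T / (g A³) = 1, i.e. A³/T = Q²/g = 6.33²/9.81 = 4.084.
Try y = 0.908 m: A³/T = 8.572 — high.
Try y = 0.75 m: A³/T = 4.092 — ≈ 4.084.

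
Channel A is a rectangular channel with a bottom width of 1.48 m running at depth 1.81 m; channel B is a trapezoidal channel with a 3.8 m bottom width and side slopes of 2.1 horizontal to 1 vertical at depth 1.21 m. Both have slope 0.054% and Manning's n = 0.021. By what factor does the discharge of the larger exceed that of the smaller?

Channel A: Flow area A = b·y = 1.48 × 1.81 = 2.679 m². Wetted perimeter P = b + 2y = 1.48 + 2×1.81 = 5.1 m. Hydraulic radius R = A/P = 2.679/5.1 = 0.5253 m. Q_A = (1/0.021)·2.679·0.5253^(2/3)·√0.00054 = 1.93 m³/s.
Channel B: With bottom width b = 3.8 m and side slope z = 2.1: A = (b + zy)y = (3.8 + 2.1×1.21)×1.21 = 7.673 m²; P = b + 2y√(1+z²) = 3.8 + 2×1.21×2.326 = 9.429 m. Hydraulic radius R = A/P = 7.673/9.429 = 0.8137 m. Q_B = (1/0.021)·7.673·0.8137^(2/3)·√0.00054 = 7.4 m³/s.
The larger discharge is 7.4 m³/s and the smaller is 1.93 m³/s; the ratio is 3.83.

3.83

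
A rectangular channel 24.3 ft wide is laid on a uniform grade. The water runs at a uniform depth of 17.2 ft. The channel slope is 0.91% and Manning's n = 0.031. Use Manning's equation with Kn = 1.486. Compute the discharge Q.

Q = 7070 ft³/s

Flow area A = b·y = 24.3 × 17.2 = 418 ft². Wetted perimeter P = b + 2y = 24.3 + 2×17.2 = 58.7 ft.
Hydraulic radius R = A/P = 418/58.7 = 7.12 ft.
Manning's equation: Q = (1.486/n) A R^(2/3) S^(1/2) = (1.486/0.031) × 418 × 7.12^(2/3) × 0.0091^(1/2) = 7070 ft³/s.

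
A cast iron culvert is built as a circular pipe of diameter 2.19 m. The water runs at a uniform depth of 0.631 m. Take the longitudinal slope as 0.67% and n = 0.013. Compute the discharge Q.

For a circular section of diameter D = 2.19 m at depth y = 0.631 m, the central angle is θ = 2 arccos(1 − 2y/D) = 2.266 rad. Then A = (D²/8)(θ − sin θ) = 0.8986 m² and P = Dθ/2 = 2.482 m.
Hydraulic radius R = A/P = 0.8986/2.482 = 0.3621 m.
Manning's equation: Q = (1/n) A R^(2/3) S^(1/2) = (1/0.013) × 0.8986 × 0.3621^(2/3) × 0.0067^(1/2) = 2.87 m³/s.

Q = 2.87 m³/s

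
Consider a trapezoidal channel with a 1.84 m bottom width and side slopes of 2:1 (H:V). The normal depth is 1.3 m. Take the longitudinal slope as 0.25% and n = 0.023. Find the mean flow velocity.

With bottom width b = 1.84 m and side slope z = 2: A = (b + zy)y = (1.84 + 2×1.3)×1.3 = 5.772 m²; P = b + 2y√(1+z²) = 1.84 + 2×1.3×2.236 = 7.654 m.
Hydraulic radius R = A/P = 5.772/7.654 = 0.7541 m.
From Manning's equation, V = (1/n) R^(2/3) S^(1/2) = (1/0.023) × 0.7541^(2/3) × 0.0025^(1/2) = 1.8 m/s.

V = 1.8 m/s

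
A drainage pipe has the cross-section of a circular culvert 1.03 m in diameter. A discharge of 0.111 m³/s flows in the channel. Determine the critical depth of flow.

y_c = 0.182 m

At critical depth, Q² T / (g A³) = 1, i.e. A³/T = Q²/g = 0.111²/9.81 = 0.001256.
Trying y = 0.216 m: A³/T = 0.00244 — high.
Trying y = 0.147 m: A³/T = 0.000538 — low.
Trying y = 0.182 m: A³/T = 0.001246 — matches.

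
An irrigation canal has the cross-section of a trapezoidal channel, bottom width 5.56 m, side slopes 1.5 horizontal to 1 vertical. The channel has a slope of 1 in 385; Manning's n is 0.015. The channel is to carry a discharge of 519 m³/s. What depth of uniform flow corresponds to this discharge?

y_n = 5.42 m

Manning's equation rearranged: A R^(2/3) = nQ / (1·√S) = 0.015 × 519 / (√0.002597) = 152.8.
Trying y = 6.89 m: A R^(2/3) = 257.4 — high.
Trying y = 4.24 m: A R^(2/3) = 91.21 — low.
Trying y = 5.42 m: A R^(2/3) = 152.8 — close enough.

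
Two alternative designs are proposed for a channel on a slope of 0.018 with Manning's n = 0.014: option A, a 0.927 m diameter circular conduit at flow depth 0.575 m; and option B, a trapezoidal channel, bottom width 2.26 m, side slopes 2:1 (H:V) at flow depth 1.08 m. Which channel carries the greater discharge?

Channel A: For a circular section of diameter D = 0.927 m at depth y = 0.575 m, the central angle is θ = 2 arccos(1 − 2y/D) = 3.627 rad. Then A = (D²/8)(θ − sin θ) = 0.4398 m² and P = Dθ/2 = 1.681 m. Hydraulic radius R = A/P = 0.4398/1.681 = 0.2616 m. Q_A = (1/0.014)·0.4398·0.2616^(2/3)·√0.018 = 1.724 m³/s.
Channel B: With bottom width b = 2.26 m and side slope z = 2: A = (b + zy)y = (2.26 + 2×1.08)×1.08 = 4.774 m²; P = b + 2y√(1+z²) = 2.26 + 2×1.08×2.236 = 7.09 m. Hydraulic radius R = A/P = 4.774/7.09 = 0.6733 m. Q_B = (1/0.014)·4.774·0.6733^(2/3)·√0.018 = 35.14 m³/s.
Q_A = 1.724 m³/s vs Q_B = 35.14 m³/s, so channel B carries more.

channel B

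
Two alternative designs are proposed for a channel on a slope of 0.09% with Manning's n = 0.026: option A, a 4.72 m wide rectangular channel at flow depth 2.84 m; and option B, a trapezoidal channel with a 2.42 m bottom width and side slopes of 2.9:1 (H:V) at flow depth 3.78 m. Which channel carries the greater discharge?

channel B

Channel A: Flow area A = b·y = 4.72 × 2.84 = 13.4 m². Wetted perimeter P = b + 2y = 4.72 + 2×2.84 = 10.4 m. Hydraulic radius R = A/P = 13.4/10.4 = 1.289 m. Q_A = (1/0.026)·13.4·1.289^(2/3)·√0.0009 = 18.32 m³/s.
Channel B: With bottom width b = 2.42 m and side slope z = 2.9: A = (b + zy)y = (2.42 + 2.9×3.78)×3.78 = 50.58 m²; P = b + 2y√(1+z²) = 2.42 + 2×3.78×3.068 = 25.61 m. Hydraulic radius R = A/P = 50.58/25.61 = 1.975 m. Q_B = (1/0.026)·50.58·1.975^(2/3)·√0.0009 = 91.88 m³/s.
Q_A = 18.32 m³/s vs Q_B = 91.88 m³/s, so channel B carries more.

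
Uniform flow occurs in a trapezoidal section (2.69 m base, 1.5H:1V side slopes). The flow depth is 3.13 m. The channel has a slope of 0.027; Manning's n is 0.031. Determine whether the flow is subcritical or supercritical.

supercritical

With bottom width b = 2.69 m and side slope z = 1.5: A = (b + zy)y = (2.69 + 1.5×3.13)×3.13 = 23.12 m²; P = b + 2y√(1+z²) = 2.69 + 2×3.13×1.803 = 13.98 m.
Hydraulic radius R = A/P = 23.12/13.98 = 1.654 m.
V = (1/n) R^(2/3) √S = (1/0.031) × 1.654^(2/3) × √0.027 = 7.413 m/s. Hydraulic depth D_h = A/T = 23.12/12.08 = 1.913 m.
Froude number Fr = V/√(g·D_h) = 7.413/√(9.81×1.913) = 1.71, which is greater than 1, so the flow is supercritical.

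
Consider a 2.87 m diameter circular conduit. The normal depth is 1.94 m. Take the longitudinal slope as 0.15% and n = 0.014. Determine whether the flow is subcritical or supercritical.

For a circular section of diameter D = 2.87 m at depth y = 1.94 m, the central angle is θ = 2 arccos(1 − 2y/D) = 3.861 rad. Then A = (D²/8)(θ − sin θ) = 4.653 m² and P = Dθ/2 = 5.54 m.
Hydraulic radius R = A/P = 4.653/5.54 = 0.8399 m.
V = (1/n) R^(2/3) √S = (1/0.014) × 0.8399^(2/3) × √0.0015 = 2.463 m/s. Hydraulic depth D_h = A/T = 4.653/2.686 = 1.732 m.
Froude number Fr = V/√(g·D_h) = 2.463/√(9.81×1.732) = 0.597, which is less than 1, so the flow is subcritical.

subcritical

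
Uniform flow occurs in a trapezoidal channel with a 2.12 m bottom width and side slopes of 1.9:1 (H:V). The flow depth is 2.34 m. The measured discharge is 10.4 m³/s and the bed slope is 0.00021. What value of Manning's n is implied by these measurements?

With bottom width b = 2.12 m and side slope z = 1.9: A = (b + zy)y = (2.12 + 1.9×2.34)×2.34 = 15.36 m²; P = b + 2y√(1+z²) = 2.12 + 2×2.34×2.147 = 12.17 m.
Hydraulic radius R = A/P = 15.36/12.17 = 1.263 m.
Rearranging Manning's equation: n = (1/Q) A R^(2/3) S^(1/2) = (1/10.4) × 15.36 × 1.263^(2/3) × √0.00021 = 0.025.

n = 0.025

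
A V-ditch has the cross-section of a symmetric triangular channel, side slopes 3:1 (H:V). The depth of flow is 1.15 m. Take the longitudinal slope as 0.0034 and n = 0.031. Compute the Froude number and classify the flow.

For a triangular section with side slope z = 3: A = zy² = 3×1.15² = 3.967 m²; P = 2y√(1+z²) = 2×1.15×3.162 = 7.273 m.
Hydraulic radius R = A/P = 3.967/7.273 = 0.5455 m.
V = (1/n) R^(2/3) √S = (1/0.031) × 0.5455^(2/3) × √0.0034 = 1.256 m/s. Hydraulic depth D_h = A/T = 3.967/6.9 = 0.575 m.
Froude number Fr = V/√(g·D_h) = 1.256/√(9.81×0.575) = 0.529, which is less than 1, so the flow is subcritical.

subcritical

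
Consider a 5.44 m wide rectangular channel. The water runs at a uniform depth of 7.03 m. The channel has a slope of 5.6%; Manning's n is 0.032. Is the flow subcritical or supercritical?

supercritical

Flow area A = b·y = 5.44 × 7.03 = 38.24 m². Wetted perimeter P = b + 2y = 5.44 + 2×7.03 = 19.5 m.
Hydraulic radius R = A/P = 38.24/19.5 = 1.961 m.
V = (1/n) R^(2/3) √S = (1/0.032) × 1.961^(2/3) × √0.056 = 11.59 m/s. Hydraulic depth D_h = A/T = 38.24/5.44 = 7.03 m.
Froude number Fr = V/√(g·D_h) = 11.59/√(9.81×7.03) = 1.4, which is greater than 1, so the flow is supercritical.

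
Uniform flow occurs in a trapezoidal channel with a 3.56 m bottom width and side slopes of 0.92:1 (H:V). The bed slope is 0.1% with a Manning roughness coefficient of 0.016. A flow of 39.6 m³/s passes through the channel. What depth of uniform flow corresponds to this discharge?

y_n = 2.61 m

Manning's equation rearranged: A R^(2/3) = nQ / (1·√S) = 0.016 × 39.6 / (√0.001) = 20.04.
Trying y = 2.19 m: A R^(2/3) = 14.42 — low.
Trying y = 3.13 m: A R^(2/3) = 28.38 — high.
Trying y = 2.61 m: A R^(2/3) = 20.03 — ≈ 20.04.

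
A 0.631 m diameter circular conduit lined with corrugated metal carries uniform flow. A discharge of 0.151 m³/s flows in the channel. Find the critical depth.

At critical depth, Q² T / (g A³) = 1, i.e. A³/T = Q²/g = 0.151²/9.81 = 0.002324.
At y = 0.306 m: A³/T = 0.00539 — over.
At y = 0.214 m: A³/T = 0.001365 — short.
At y = 0.246 m: A³/T = 0.002336 — close enough.

y_c = 0.246 m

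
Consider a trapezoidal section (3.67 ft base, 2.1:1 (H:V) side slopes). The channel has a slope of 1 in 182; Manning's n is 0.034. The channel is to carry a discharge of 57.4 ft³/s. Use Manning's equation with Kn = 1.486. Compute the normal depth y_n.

Manning's equation rearranged: A R^(2/3) = nQ / (1.486·√S) = 0.034 × 57.4 / (1.486 × √0.005495) = 17.72.
Trying y = 2.54 ft: A R^(2/3) = 29.66 — over.
Trying y = 1.51 ft: A R^(2/3) = 10.09 — short.
Trying y = 1.99 ft: A R^(2/3) = 17.72 — matches.

y_n = 1.99 ft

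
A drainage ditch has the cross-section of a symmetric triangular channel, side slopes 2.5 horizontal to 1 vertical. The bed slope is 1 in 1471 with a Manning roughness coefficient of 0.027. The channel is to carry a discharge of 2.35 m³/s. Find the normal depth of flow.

y_n = 1.2 m

Manning's equation rearranged: A R^(2/3) = nQ / (1·√S) = 0.027 × 2.35 / (√0.0006798) = 2.434.
Try y = 1.36 m: A R^(2/3) = 3.403 — over.
Try y = 0.859 m: A R^(2/3) = 0.9994 — short.
Try y = 1.2 m: A R^(2/3) = 2.437 — ≈ 2.434.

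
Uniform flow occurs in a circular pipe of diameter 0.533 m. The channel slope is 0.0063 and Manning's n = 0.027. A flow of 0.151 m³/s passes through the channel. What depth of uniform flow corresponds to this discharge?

y_n = 0.389 m

Manning's equation rearranged: A R^(2/3) = nQ / (1·√S) = 0.027 × 0.151 / (√0.0063) = 0.05137.
At y = 0.473 m: A R^(2/3) = 0.06164 — high.
At y = 0.272 m: A R^(2/3) = 0.03013 — low.
At y = 0.389 m: A R^(2/3) = 0.05138 — ≈ 0.05137.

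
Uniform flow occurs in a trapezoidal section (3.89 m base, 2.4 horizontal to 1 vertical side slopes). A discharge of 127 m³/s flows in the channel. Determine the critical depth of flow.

y_c = 2.86 m

At critical depth, Q² T / (g A³) = 1, i.e. A³/T = Q²/g = 127²/9.81 = 1644.
At y = 2.28 m: A³/T = 655.6 — too small.
At y = 2.86 m: A³/T = 1651 — ≈ 1644.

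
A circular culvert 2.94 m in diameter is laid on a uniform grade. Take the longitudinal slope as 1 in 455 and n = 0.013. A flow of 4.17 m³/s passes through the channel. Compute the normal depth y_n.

y_n = 0.913 m

Manning's equation rearranged: A R^(2/3) = nQ / (1·√S) = 0.013 × 4.17 / (√0.002198) = 1.156.
Try y = 1.16 m: A R^(2/3) = 1.817 — too large.
Try y = 0.913 m: A R^(2/3) = 1.157 — ≈ 1.156.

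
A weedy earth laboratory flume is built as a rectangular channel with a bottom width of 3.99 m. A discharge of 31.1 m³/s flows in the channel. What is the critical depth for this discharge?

y_c = 1.84 m

For a rectangular channel, critical depth y_c = (q²/g)^(1/3) where q = Q/b = 31.1/3.99 = 7.794 m²/s.
So y_c = (7.794²/9.81)^(1/3) = 1.84 m.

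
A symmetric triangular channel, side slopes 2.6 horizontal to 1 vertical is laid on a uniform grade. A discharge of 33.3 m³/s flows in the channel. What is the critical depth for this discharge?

y_c = 2.02 m

At critical depth, Q² T / (g A³) = 1, i.e. A³/T = Q²/g = 33.3²/9.81 = 113.
Trying y = 1.45 m: A³/T = 21.66 — short.
Trying y = 2.02 m: A³/T = 113.7 — ≈ 113.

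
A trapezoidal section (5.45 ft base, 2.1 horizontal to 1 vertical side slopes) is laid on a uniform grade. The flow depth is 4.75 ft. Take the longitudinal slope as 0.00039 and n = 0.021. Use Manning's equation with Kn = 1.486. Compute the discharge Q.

Q = 197 ft³/s

With bottom width b = 5.45 ft and side slope z = 2.1: A = (b + zy)y = (5.45 + 2.1×4.75)×4.75 = 73.27 ft²; P = b + 2y√(1+z²) = 5.45 + 2×4.75×2.326 = 27.55 ft.
Hydraulic radius R = A/P = 73.27/27.55 = 2.66 ft.
Manning's equation: Q = (1.486/n) A R^(2/3) S^(1/2) = (1.486/0.021) × 73.27 × 2.66^(2/3) × 0.00039^(1/2) = 197 ft³/s.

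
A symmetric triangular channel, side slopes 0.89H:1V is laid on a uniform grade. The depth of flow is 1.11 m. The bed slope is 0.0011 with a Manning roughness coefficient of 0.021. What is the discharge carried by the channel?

For a triangular section with side slope z = 0.89: A = zy² = 0.89×1.11² = 1.097 m²; P = 2y√(1+z²) = 2×1.11×1.339 = 2.972 m.
Hydraulic radius R = A/P = 1.097/2.972 = 0.369 m.
Manning's equation: Q = (1/n) A R^(2/3) S^(1/2) = (1/0.021) × 1.097 × 0.369^(2/3) × 0.0011^(1/2) = 0.891 m³/s.

Q = 0.891 m³/s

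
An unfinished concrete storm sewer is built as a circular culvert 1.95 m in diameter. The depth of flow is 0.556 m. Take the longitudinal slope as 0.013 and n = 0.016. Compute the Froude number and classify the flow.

supercritical

For a circular section of diameter D = 1.95 m at depth y = 0.556 m, the central angle is θ = 2 arccos(1 − 2y/D) = 2.253 rad. Then A = (D²/8)(θ − sin θ) = 0.7021 m² and P = Dθ/2 = 2.197 m.
Hydraulic radius R = A/P = 0.7021/2.197 = 0.3196 m.
V = (1/n) R^(2/3) √S = (1/0.016) × 0.3196^(2/3) × √0.013 = 3.331 m/s. Hydraulic depth D_h = A/T = 0.7021/1.761 = 0.3987 m.
Froude number Fr = V/√(g·D_h) = 3.331/√(9.81×0.3987) = 1.68, which is greater than 1, so the flow is supercritical.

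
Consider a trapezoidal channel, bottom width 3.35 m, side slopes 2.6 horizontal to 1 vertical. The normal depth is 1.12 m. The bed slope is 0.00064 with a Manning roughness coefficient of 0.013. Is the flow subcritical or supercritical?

With bottom width b = 3.35 m and side slope z = 2.6: A = (b + zy)y = (3.35 + 2.6×1.12)×1.12 = 7.013 m²; P = b + 2y√(1+z²) = 3.35 + 2×1.12×2.786 = 9.59 m.
Hydraulic radius R = A/P = 7.013/9.59 = 0.7313 m.
V = (1/n) R^(2/3) √S = (1/0.013) × 0.7313^(2/3) × √0.00064 = 1.58 m/s. Hydraulic depth D_h = A/T = 7.013/9.174 = 0.7645 m.
Froude number Fr = V/√(g·D_h) = 1.58/√(9.81×0.7645) = 0.577, which is less than 1, so the flow is subcritical.

subcritical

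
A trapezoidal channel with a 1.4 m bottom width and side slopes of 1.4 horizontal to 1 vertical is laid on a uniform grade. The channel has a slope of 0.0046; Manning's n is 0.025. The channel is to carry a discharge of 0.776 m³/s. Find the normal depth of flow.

Manning's equation rearranged: A R^(2/3) = nQ / (1·√S) = 0.025 × 0.776 / (√0.0046) = 0.286.
Try y = 0.287 m: A R^(2/3) = 0.1865 — too small.
Try y = 0.46 m: A R^(2/3) = 0.4355 — too large.
Try y = 0.365 m: A R^(2/3) = 0.2861 — ≈ 0.286.

y_n = 0.365 m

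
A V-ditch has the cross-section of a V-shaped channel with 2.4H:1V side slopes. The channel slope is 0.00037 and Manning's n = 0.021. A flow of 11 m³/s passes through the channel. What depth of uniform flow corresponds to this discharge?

Manning's equation rearranged: A R^(2/3) = nQ / (1·√S) = 0.021 × 11 / (√0.00037) = 12.01.
Trying y = 1.81 m: A R^(2/3) = 6.974 — short.
Trying y = 2.52 m: A R^(2/3) = 16.86 — over.
Trying y = 2.22 m: A R^(2/3) = 12.02 — close enough.

y_n = 2.22 m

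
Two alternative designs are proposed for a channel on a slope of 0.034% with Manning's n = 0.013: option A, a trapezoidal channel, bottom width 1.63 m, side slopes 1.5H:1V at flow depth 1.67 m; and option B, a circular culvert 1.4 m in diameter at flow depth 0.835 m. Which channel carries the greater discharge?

channel A

Channel A: With bottom width b = 1.63 m and side slope z = 1.5: A = (b + zy)y = (1.63 + 1.5×1.67)×1.67 = 6.905 m²; P = b + 2y√(1+z²) = 1.63 + 2×1.67×1.803 = 7.651 m. Hydraulic radius R = A/P = 6.905/7.651 = 0.9025 m. Q_A = (1/0.013)·6.905·0.9025^(2/3)·√0.00034 = 9.147 m³/s.
Channel B: For a circular section of diameter D = 1.4 m at depth y = 0.835 m, the central angle is θ = 2 arccos(1 − 2y/D) = 3.53 rad. Then A = (D²/8)(θ − sin θ) = 0.9575 m² and P = Dθ/2 = 2.471 m. Hydraulic radius R = A/P = 0.9575/2.471 = 0.3875 m. Q_B = (1/0.013)·0.9575·0.3875^(2/3)·√0.00034 = 0.7219 m³/s.
Q_A = 9.147 m³/s vs Q_B = 0.7219 m³/s, so channel A carries more.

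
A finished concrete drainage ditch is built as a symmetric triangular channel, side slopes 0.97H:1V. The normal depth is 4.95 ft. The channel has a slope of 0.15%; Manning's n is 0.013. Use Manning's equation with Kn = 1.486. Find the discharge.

Q = 151 ft³/s

For a triangular section with side slope z = 0.97: A = zy² = 0.97×4.95² = 23.77 ft²; P = 2y√(1+z²) = 2×4.95×1.393 = 13.79 ft.
Hydraulic radius R = A/P = 23.77/13.79 = 1.723 ft.
Manning's equation: Q = (1.486/n) A R^(2/3) S^(1/2) = (1.486/0.013) × 23.77 × 1.723^(2/3) × 0.0015^(1/2) = 151 ft³/s.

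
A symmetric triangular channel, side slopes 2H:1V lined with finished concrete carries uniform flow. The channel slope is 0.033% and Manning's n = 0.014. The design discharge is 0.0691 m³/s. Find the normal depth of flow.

y_n = 0.314 m

Manning's equation rearranged: A R^(2/3) = nQ / (1·√S) = 0.014 × 0.0691 / (√0.00033) = 0.05325.
Try y = 0.396 m: A R^(2/3) = 0.09891 — too large.
Try y = 0.256 m: A R^(2/3) = 0.0309 — too small.
Try y = 0.314 m: A R^(2/3) = 0.05327 — close enough.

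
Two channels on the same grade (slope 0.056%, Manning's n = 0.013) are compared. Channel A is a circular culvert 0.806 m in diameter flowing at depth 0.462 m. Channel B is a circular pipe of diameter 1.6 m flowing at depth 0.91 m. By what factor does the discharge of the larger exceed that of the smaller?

Channel A: For a circular section of diameter D = 0.806 m at depth y = 0.462 m, the central angle is θ = 2 arccos(1 − 2y/D) = 3.435 rad. Then A = (D²/8)(θ − sin θ) = 0.3025 m² and P = Dθ/2 = 1.384 m. Hydraulic radius R = A/P = 0.3025/1.384 = 0.2185 m. Q_A = (1/0.013)·0.3025·0.2185^(2/3)·√0.00056 = 0.1998 m³/s.
Channel B: For a circular section of diameter D = 1.6 m at depth y = 0.91 m, the central angle is θ = 2 arccos(1 − 2y/D) = 3.417 rad. Then A = (D²/8)(θ − sin θ) = 1.181 m² and P = Dθ/2 = 2.734 m. Hydraulic radius R = A/P = 1.181/2.734 = 0.4319 m. Q_B = (1/0.013)·1.181·0.4319^(2/3)·√0.00056 = 1.228 m³/s.
The larger discharge is 1.228 m³/s and the smaller is 0.1998 m³/s; the ratio is 6.15.

6.15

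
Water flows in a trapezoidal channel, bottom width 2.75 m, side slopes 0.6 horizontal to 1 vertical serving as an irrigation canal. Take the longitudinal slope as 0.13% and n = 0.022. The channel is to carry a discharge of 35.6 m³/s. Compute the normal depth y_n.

Manning's equation rearranged: A R^(2/3) = nQ / (1·√S) = 0.022 × 35.6 / (√0.0013) = 21.72.
Try y = 2.72 m: A R^(2/3) = 14.27 — too small.
Try y = 3.89 m: A R^(2/3) = 27.87 — too large.
Try y = 3.41 m: A R^(2/3) = 21.7 — matches.

y_n = 3.41 m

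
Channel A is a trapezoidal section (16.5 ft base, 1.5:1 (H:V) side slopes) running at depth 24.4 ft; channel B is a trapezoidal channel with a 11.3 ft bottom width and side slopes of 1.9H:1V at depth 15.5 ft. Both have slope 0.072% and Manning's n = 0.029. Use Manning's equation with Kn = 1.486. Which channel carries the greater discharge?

channel A

Channel A: With bottom width b = 16.5 ft and side slope z = 1.5: A = (b + zy)y = (16.5 + 1.5×24.4)×24.4 = 1296 ft²; P = b + 2y√(1+z²) = 16.5 + 2×24.4×1.803 = 104.5 ft. Hydraulic radius R = A/P = 1296/104.5 = 12.4 ft. Q_A = (1.486/0.029)·1296·12.4^(2/3)·√0.00072 = 9544 ft³/s.
Channel B: With bottom width b = 11.3 ft and side slope z = 1.9: A = (b + zy)y = (11.3 + 1.9×15.5)×15.5 = 631.6 ft²; P = b + 2y√(1+z²) = 11.3 + 2×15.5×2.147 = 77.86 ft. Hydraulic radius R = A/P = 631.6/77.86 = 8.112 ft. Q_B = (1.486/0.029)·631.6·8.112^(2/3)·√0.00072 = 3506 ft³/s.
Q_A = 9544 ft³/s vs Q_B = 3506 ft³/s, so channel A carries more.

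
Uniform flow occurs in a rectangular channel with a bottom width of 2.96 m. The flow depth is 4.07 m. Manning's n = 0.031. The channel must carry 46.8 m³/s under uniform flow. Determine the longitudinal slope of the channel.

S = 0.013

Flow area A = b·y = 2.96 × 4.07 = 12.05 m². Wetted perimeter P = b + 2y = 2.96 + 2×4.07 = 11.1 m.
Hydraulic radius R = A/P = 12.05/11.1 = 1.085 m.
From Manning's equation, S = [nQ / (1 A R^(2/3))]² = [0.031 × 46.8 / (1 × 12.05 × 1.085^(2/3))]² = 0.013.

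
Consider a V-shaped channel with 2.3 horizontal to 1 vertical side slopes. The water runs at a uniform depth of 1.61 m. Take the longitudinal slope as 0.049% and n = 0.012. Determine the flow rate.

Q = 8.98 m³/s

For a triangular section with side slope z = 2.3: A = zy² = 2.3×1.61² = 5.962 m²; P = 2y√(1+z²) = 2×1.61×2.508 = 8.076 m.
Hydraulic radius R = A/P = 5.962/8.076 = 0.7382 m.
Manning's equation: Q = (1/n) A R^(2/3) S^(1/2) = (1/0.012) × 5.962 × 0.7382^(2/3) × 0.00049^(1/2) = 8.98 m³/s.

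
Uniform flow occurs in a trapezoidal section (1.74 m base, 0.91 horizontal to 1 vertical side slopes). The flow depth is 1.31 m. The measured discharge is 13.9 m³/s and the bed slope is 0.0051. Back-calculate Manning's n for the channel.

With bottom width b = 1.74 m and side slope z = 0.91: A = (b + zy)y = (1.74 + 0.91×1.31)×1.31 = 3.841 m²; P = b + 2y√(1+z²) = 1.74 + 2×1.31×1.352 = 5.282 m.
Hydraulic radius R = A/P = 3.841/5.282 = 0.7271 m.
Rearranging Manning's equation: n = (1/Q) A R^(2/3) S^(1/2) = (1/13.9) × 3.841 × 0.7271^(2/3) × √0.0051 = 0.016.

n = 0.016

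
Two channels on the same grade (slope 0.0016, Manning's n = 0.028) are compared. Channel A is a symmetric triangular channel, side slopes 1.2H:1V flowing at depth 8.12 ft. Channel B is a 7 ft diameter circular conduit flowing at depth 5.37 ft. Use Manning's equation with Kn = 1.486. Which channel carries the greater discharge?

channel A

Channel A: For a triangular section with side slope z = 1.2: A = zy² = 1.2×8.12² = 79.12 ft²; P = 2y√(1+z²) = 2×8.12×1.562 = 25.37 ft. Hydraulic radius R = A/P = 79.12/25.37 = 3.119 ft. Q_A = (1.486/0.028)·79.12·3.119^(2/3)·√0.0016 = 358.6 ft³/s.
Channel B: For a circular section of diameter D = 7 ft at depth y = 5.37 ft, the central angle is θ = 2 arccos(1 − 2y/D) = 4.269 rad. Then A = (D²/8)(θ − sin θ) = 31.68 ft² and P = Dθ/2 = 14.94 ft. Hydraulic radius R = A/P = 31.68/14.94 = 2.12 ft. Q_B = (1.486/0.028)·31.68·2.12^(2/3)·√0.0016 = 111 ft³/s.
Q_A = 358.6 ft³/s vs Q_B = 111 ft³/s, so channel A carries more.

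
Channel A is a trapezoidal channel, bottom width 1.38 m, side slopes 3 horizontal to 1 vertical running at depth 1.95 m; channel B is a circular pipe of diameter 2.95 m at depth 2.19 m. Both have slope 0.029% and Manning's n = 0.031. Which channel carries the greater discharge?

Channel A: With bottom width b = 1.38 m and side slope z = 3: A = (b + zy)y = (1.38 + 3×1.95)×1.95 = 14.1 m²; P = b + 2y√(1+z²) = 1.38 + 2×1.95×3.162 = 13.71 m. Hydraulic radius R = A/P = 14.1/13.71 = 1.028 m. Q_A = (1/0.031)·14.1·1.028^(2/3)·√0.00029 = 7.889 m³/s.
Channel B: For a circular section of diameter D = 2.95 m at depth y = 2.19 m, the central angle is θ = 2 arccos(1 − 2y/D) = 4.154 rad. Then A = (D²/8)(θ − sin θ) = 5.441 m² and P = Dθ/2 = 6.127 m. Hydraulic radius R = A/P = 5.441/6.127 = 0.8881 m. Q_B = (1/0.031)·5.441·0.8881^(2/3)·√0.00029 = 2.761 m³/s.
Q_A = 7.889 m³/s vs Q_B = 2.761 m³/s, so channel A carries more.

channel A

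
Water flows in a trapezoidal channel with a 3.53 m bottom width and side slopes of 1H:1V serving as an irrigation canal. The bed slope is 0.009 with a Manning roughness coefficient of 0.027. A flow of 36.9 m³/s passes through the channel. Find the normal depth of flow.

y_n = 1.82 m

Manning's equation rearranged: A R^(2/3) = nQ / (1·√S) = 0.027 × 36.9 / (√0.009) = 10.5.
Trying y = 1.98 m: A R^(2/3) = 12.28 — over.
Trying y = 1.64 m: A R^(2/3) = 8.692 — short.
Trying y = 1.82 m: A R^(2/3) = 10.51 — ≈ 10.5.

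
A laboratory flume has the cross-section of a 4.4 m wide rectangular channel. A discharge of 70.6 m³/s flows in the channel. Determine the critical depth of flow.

y_c = 2.97 m

For a rectangular channel, critical depth y_c = (q²/g)^(1/3) where q = Q/b = 70.6/4.4 = 16.05 m²/s.
So y_c = (16.05²/9.81)^(1/3) = 2.97 m.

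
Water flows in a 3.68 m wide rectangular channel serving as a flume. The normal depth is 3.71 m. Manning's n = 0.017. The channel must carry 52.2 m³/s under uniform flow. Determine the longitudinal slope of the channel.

Flow area A = b·y = 3.68 × 3.71 = 13.65 m². Wetted perimeter P = b + 2y = 3.68 + 2×3.71 = 11.1 m.
Hydraulic radius R = A/P = 13.65/11.1 = 1.23 m.
From Manning's equation, S = [nQ / (1 A R^(2/3))]² = [0.017 × 52.2 / (1 × 13.65 × 1.23^(2/3))]² = 0.00321.

S = 0.00321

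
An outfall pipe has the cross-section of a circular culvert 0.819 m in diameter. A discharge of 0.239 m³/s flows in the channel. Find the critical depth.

At critical depth, Q² T / (g A³) = 1, i.e. A³/T = Q²/g = 0.239²/9.81 = 0.005823.
At y = 0.338 m: A³/T = 0.01071 — over.
At y = 0.289 m: A³/T = 0.005861 — matches.

y_c = 0.289 m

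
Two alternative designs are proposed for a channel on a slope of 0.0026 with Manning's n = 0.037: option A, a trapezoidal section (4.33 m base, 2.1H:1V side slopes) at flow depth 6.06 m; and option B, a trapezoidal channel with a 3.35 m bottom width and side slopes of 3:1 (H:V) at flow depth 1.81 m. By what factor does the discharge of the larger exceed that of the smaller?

13.4

Channel A: With bottom width b = 4.33 m and side slope z = 2.1: A = (b + zy)y = (4.33 + 2.1×6.06)×6.06 = 103.4 m²; P = b + 2y√(1+z²) = 4.33 + 2×6.06×2.326 = 32.52 m. Hydraulic radius R = A/P = 103.4/32.52 = 3.178 m. Q_A = (1/0.037)·103.4·3.178^(2/3)·√0.0026 = 307.9 m³/s.
Channel B: With bottom width b = 3.35 m and side slope z = 3: A = (b + zy)y = (3.35 + 3×1.81)×1.81 = 15.89 m²; P = b + 2y√(1+z²) = 3.35 + 2×1.81×3.162 = 14.8 m. Hydraulic radius R = A/P = 15.89/14.8 = 1.074 m. Q_B = (1/0.037)·15.89·1.074^(2/3)·√0.0026 = 22.97 m³/s.
The larger discharge is 307.9 m³/s and the smaller is 22.97 m³/s; the ratio is 13.4.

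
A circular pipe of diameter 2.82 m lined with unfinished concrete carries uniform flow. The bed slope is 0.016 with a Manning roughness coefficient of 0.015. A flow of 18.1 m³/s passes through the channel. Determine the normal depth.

y_n = 1.3 m

Manning's equation rearranged: A R^(2/3) = nQ / (1·√S) = 0.015 × 18.1 / (√0.016) = 2.146.
Try y = 1.55 m: A R^(2/3) = 2.895 — too large.
Try y = 1.1 m: A R^(2/3) = 1.592 — too small.
Try y = 1.3 m: A R^(2/3) = 2.15 — ≈ 2.146.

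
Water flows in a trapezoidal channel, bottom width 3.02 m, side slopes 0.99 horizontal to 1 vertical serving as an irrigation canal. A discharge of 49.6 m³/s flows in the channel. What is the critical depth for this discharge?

y_c = 2.33 m

At critical depth, Q² T / (g A³) = 1, i.e. A³/T = Q²/g = 49.6²/9.81 = 250.8.
Try y = 2.02 m: A³/T = 148.5 — too small.
Try y = 2.92 m: A³/T = 584.2 — too large.
Try y = 2.33 m: A³/T = 250.5 — matches.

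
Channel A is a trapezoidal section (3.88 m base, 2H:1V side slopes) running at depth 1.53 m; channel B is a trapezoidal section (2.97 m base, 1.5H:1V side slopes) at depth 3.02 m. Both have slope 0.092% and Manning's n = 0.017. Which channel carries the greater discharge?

channel B

Channel A: With bottom width b = 3.88 m and side slope z = 2: A = (b + zy)y = (3.88 + 2×1.53)×1.53 = 10.62 m²; P = b + 2y√(1+z²) = 3.88 + 2×1.53×2.236 = 10.72 m. Hydraulic radius R = A/P = 10.62/10.72 = 0.9903 m. Q_A = (1/0.017)·10.62·0.9903^(2/3)·√0.00092 = 18.82 m³/s.
Channel B: With bottom width b = 2.97 m and side slope z = 1.5: A = (b + zy)y = (2.97 + 1.5×3.02)×3.02 = 22.65 m²; P = b + 2y√(1+z²) = 2.97 + 2×3.02×1.803 = 13.86 m. Hydraulic radius R = A/P = 22.65/13.86 = 1.634 m. Q_B = (1/0.017)·22.65·1.634^(2/3)·√0.00092 = 56.07 m³/s.
Q_A = 18.82 m³/s vs Q_B = 56.07 m³/s, so channel B carries more.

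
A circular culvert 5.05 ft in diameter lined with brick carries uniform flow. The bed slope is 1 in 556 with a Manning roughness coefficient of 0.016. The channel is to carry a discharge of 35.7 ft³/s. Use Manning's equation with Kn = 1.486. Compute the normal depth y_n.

y_n = 2.18 ft

Manning's equation rearranged: A R^(2/3) = nQ / (1.486·√S) = 0.016 × 35.7 / (1.486 × √0.001799) = 9.064.
Try y = 2.4 ft: A R^(2/3) = 10.72 — too large.
Try y = 1.91 ft: A R^(2/3) = 7.112 — too small.
Try y = 2.18 ft: A R^(2/3) = 9.051 — matches.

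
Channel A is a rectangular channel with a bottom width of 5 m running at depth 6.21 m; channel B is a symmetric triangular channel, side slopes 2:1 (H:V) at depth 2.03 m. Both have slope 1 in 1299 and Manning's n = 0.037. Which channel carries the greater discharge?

Channel A: Flow area A = b·y = 5 × 6.21 = 31.05 m². Wetted perimeter P = b + 2y = 5 + 2×6.21 = 17.42 m. Hydraulic radius R = A/P = 31.05/17.42 = 1.782 m. Q_A = (1/0.037)·31.05·1.782^(2/3)·√0.0007698 = 34.23 m³/s.
Channel B: For a triangular section with side slope z = 2: A = zy² = 2×2.03² = 8.242 m²; P = 2y√(1+z²) = 2×2.03×2.236 = 9.078 m. Hydraulic radius R = A/P = 8.242/9.078 = 0.9078 m. Q_B = (1/0.037)·8.242·0.9078^(2/3)·√0.0007698 = 5.795 m³/s.
Q_A = 34.23 m³/s vs Q_B = 5.795 m³/s, so channel A carries more.

channel A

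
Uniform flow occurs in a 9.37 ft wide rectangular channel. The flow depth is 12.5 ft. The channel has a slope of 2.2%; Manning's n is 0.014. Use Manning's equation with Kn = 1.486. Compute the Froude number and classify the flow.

Flow area A = b·y = 9.37 × 12.5 = 117.1 ft². Wetted perimeter P = b + 2y = 9.37 + 2×12.5 = 34.37 ft.
Hydraulic radius R = A/P = 117.1/34.37 = 3.408 ft.
V = (1.486/n) R^(2/3) √S = (1.486/0.014) × 3.408^(2/3) × √0.022 = 35.65 ft/s. Hydraulic depth D_h = A/T = 117.1/9.37 = 12.5 ft.
Froude number Fr = V/√(g·D_h) = 35.65/√(32.2×12.5) = 1.78, which is greater than 1, so the flow is supercritical.

supercritical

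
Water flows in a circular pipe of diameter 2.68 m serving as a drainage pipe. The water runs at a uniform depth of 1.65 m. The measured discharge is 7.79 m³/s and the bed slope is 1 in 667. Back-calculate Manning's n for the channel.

For a circular section of diameter D = 2.68 m at depth y = 1.65 m, the central angle is θ = 2 arccos(1 − 2y/D) = 3.609 rad. Then A = (D²/8)(θ − sin θ) = 3.644 m² and P = Dθ/2 = 4.835 m.
Hydraulic radius R = A/P = 3.644/4.835 = 0.7536 m.
Rearranging Manning's equation: n = (1/Q) A R^(2/3) S^(1/2) = (1/7.79) × 3.644 × 0.7536^(2/3) × √0.001499 = 0.015.

n = 0.015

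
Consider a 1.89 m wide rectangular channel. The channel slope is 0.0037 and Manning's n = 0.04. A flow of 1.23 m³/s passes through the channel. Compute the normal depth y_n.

Manning's equation rearranged: A R^(2/3) = nQ / (1·√S) = 0.04 × 1.23 / (√0.0037) = 0.8088.
At y = 0.862 m: A R^(2/3) = 0.9578 — over.
At y = 0.761 m: A R^(2/3) = 0.8086 — matches.

y_n = 0.761 m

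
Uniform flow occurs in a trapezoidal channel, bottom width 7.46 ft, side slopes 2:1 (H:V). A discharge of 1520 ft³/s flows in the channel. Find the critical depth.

At critical depth, Q² T / (g A³) = 1, i.e. A³/T = Q²/g = 1520²/32.2 = 71750.
At y = 5.29 ft: A³/T = 30370 — too small.
At y = 7.88 ft: A³/T = 157200 — too large.
At y = 6.53 ft: A³/T = 71650 — ≈ 71750.

y_c = 6.53 ft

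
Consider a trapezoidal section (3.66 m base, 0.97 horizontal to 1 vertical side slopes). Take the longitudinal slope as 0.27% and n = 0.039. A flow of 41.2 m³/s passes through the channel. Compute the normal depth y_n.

Manning's equation rearranged: A R^(2/3) = nQ / (1·√S) = 0.039 × 41.2 / (√0.0027) = 30.92.
Try y = 2.47 m: A R^(2/3) = 18.89 — short.
Try y = 3.96 m: A R^(2/3) = 47.49 — over.
Try y = 3.19 m: A R^(2/3) = 30.9 — matches.

y_n = 3.19 m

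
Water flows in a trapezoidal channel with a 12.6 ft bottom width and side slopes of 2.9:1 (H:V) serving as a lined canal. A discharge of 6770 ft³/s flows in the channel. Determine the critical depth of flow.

At critical depth, Q² T / (g A³) = 1, i.e. A³/T = Q²/g = 6770²/32.2 = 1423000.
At y = 13.8 ft: A³/T = 4133000 — high.
At y = 10.8 ft: A³/T = 1418000 — matches.

y_c = 10.8 ft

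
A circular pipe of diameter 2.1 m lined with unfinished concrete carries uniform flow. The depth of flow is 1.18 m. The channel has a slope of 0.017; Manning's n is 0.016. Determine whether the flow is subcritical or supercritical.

supercritical

For a circular section of diameter D = 2.1 m at depth y = 1.18 m, the central angle is θ = 2 arccos(1 − 2y/D) = 3.39 rad. Then A = (D²/8)(θ − sin θ) = 2.004 m² and P = Dθ/2 = 3.559 m.
Hydraulic radius R = A/P = 2.004/3.559 = 0.5631 m.
V = (1/n) R^(2/3) √S = (1/0.016) × 0.5631^(2/3) × √0.017 = 5.557 m/s. Hydraulic depth D_h = A/T = 2.004/2.084 = 0.9617 m.
Froude number Fr = V/√(g·D_h) = 5.557/√(9.81×0.9617) = 1.81, which is greater than 1, so the flow is supercritical.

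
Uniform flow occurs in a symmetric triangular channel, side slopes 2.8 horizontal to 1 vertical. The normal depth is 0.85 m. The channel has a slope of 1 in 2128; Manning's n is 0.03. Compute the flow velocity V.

For a triangular section with side slope z = 2.8: A = zy² = 2.8×0.85² = 2.023 m²; P = 2y√(1+z²) = 2×0.85×2.973 = 5.054 m.
Hydraulic radius R = A/P = 2.023/5.054 = 0.4002 m.
From Manning's equation, V = (1/n) R^(2/3) S^(1/2) = (1/0.03) × 0.4002^(2/3) × 0.0004699^(1/2) = 0.392 m/s.

V = 0.392 m/s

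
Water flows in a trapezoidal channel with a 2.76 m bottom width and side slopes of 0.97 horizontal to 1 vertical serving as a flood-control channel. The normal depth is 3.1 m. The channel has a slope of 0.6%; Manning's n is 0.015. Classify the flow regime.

With bottom width b = 2.76 m and side slope z = 0.97: A = (b + zy)y = (2.76 + 0.97×3.1)×3.1 = 17.88 m²; P = b + 2y√(1+z²) = 2.76 + 2×3.1×1.393 = 11.4 m.
Hydraulic radius R = A/P = 17.88/11.4 = 1.569 m.
V = (1/n) R^(2/3) √S = (1/0.015) × 1.569^(2/3) × √0.006 = 6.971 m/s. Hydraulic depth D_h = A/T = 17.88/8.774 = 2.038 m.
Froude number Fr = V/√(g·D_h) = 6.971/√(9.81×2.038) = 1.56, which is greater than 1, so the flow is supercritical.

supercritical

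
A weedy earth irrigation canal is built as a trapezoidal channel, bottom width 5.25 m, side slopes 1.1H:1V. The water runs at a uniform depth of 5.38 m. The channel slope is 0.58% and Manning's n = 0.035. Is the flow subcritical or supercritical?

With bottom width b = 5.25 m and side slope z = 1.1: A = (b + zy)y = (5.25 + 1.1×5.38)×5.38 = 60.08 m²; P = b + 2y√(1+z²) = 5.25 + 2×5.38×1.487 = 21.25 m.
Hydraulic radius R = A/P = 60.08/21.25 = 2.828 m.
V = (1/n) R^(2/3) √S = (1/0.035) × 2.828^(2/3) × √0.0058 = 4.351 m/s. Hydraulic depth D_h = A/T = 60.08/17.09 = 3.517 m.
Froude number Fr = V/√(g·D_h) = 4.351/√(9.81×3.517) = 0.741, which is less than 1, so the flow is subcritical.

subcritical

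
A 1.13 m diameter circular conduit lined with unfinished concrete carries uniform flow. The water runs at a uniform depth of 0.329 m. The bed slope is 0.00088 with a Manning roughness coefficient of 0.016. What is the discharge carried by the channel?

For a circular section of diameter D = 1.13 m at depth y = 0.329 m, the central angle is θ = 2 arccos(1 − 2y/D) = 2.28 rad. Then A = (D²/8)(θ − sin θ) = 0.2427 m² and P = Dθ/2 = 1.288 m.
Hydraulic radius R = A/P = 0.2427/1.288 = 0.1884 m.
Manning's equation: Q = (1/n) A R^(2/3) S^(1/2) = (1/0.016) × 0.2427 × 0.1884^(2/3) × 0.00088^(1/2) = 0.148 m³/s.

Q = 0.148 m³/s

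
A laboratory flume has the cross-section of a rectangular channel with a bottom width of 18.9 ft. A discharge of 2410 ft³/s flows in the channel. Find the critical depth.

For a rectangular channel, critical depth y_c = (q²/g)^(1/3) where q = Q/b = 2410/18.9 = 127.5 ft²/s.
So y_c = (127.5²/32.2)^(1/3) = 7.96 ft.

y_c = 7.96 ft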